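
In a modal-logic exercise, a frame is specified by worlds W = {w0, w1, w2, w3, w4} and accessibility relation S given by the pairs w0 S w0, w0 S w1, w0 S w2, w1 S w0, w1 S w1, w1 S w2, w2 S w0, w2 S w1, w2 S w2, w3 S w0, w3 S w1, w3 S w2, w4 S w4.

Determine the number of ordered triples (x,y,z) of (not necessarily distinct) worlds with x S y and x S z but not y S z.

S is Euclidean; there are no such tuples.

0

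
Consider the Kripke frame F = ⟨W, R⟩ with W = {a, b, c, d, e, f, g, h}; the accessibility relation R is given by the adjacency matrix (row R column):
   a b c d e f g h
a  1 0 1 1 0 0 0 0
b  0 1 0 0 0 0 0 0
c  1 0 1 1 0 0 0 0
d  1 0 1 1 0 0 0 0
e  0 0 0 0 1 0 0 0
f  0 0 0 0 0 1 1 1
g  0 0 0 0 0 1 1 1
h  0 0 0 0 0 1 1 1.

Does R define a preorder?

Yes

Reflexive: yes — every world is R-related to itself.
Transitive: yes — every two-step R-path is closed by a direct edge.
So R is a preorder.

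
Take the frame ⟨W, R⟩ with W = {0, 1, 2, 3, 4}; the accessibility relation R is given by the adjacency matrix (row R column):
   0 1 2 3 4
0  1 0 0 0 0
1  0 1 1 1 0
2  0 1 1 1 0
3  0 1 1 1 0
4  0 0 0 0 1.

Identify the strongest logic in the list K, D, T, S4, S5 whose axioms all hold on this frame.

S5

Serial (axiom D): yes — every world has a successor (e.g. 0 R 0).
Reflexive (axiom T): yes — every world is R-related to itself.
Transitive (axiom 4): yes — every two-step R-path is closed by a direct edge.
Euclidean (axiom 5): yes — any two successors of a common world are R-related.
So F validates K, D, T, S4, S5. The strongest is S5.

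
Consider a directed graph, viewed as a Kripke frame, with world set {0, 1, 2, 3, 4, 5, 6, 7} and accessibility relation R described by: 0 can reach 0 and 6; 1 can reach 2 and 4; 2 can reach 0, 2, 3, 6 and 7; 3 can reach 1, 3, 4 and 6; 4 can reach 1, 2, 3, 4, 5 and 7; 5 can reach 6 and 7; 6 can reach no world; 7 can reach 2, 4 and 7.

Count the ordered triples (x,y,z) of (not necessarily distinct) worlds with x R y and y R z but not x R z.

Enumerating: (1,2,0), (1,2,3), (1,2,6), (1,2,7), (1,4,1), (1,4,3), (1,4,5), (1,4,7), (2,3,1), (2,3,4), (2,7,4), (3,1,2), … and 15 more.
Total: 27.

27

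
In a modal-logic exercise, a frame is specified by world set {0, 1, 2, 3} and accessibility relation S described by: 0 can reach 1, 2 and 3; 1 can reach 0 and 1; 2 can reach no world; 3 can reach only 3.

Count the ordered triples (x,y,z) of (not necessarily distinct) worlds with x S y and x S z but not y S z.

Enumerating: (0,1,2), (0,1,3), (0,2,1), (0,2,2), (0,2,3), (0,3,1), (0,3,2), (1,0,0).

8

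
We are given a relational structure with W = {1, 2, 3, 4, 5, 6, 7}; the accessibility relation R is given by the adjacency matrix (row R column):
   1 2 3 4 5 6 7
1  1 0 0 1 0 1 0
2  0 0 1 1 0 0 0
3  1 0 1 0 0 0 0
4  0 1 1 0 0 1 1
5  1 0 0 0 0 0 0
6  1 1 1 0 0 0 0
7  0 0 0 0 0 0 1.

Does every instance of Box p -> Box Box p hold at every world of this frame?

No

By correspondence theory, 4 is valid on a frame iff R is transitive.
Transitive: no — 1 R 4 and 4 R 2, but not 1 R 2.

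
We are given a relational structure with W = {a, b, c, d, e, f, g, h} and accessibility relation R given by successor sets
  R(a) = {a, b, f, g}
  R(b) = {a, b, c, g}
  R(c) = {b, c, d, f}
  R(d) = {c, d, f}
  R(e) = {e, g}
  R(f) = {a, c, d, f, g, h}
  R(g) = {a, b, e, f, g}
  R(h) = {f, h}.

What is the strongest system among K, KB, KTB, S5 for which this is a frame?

KTB

Symmetric (axiom B): yes — every pair in R has its reverse in R.
Reflexive (axiom T): yes — every world is R-related to itself.
Euclidean (axiom 5): no — a R b and a R f, but not b R f.
So F validates K, KB, KTB; S5 would additionally require R to be Euclidean. The strongest is KTB.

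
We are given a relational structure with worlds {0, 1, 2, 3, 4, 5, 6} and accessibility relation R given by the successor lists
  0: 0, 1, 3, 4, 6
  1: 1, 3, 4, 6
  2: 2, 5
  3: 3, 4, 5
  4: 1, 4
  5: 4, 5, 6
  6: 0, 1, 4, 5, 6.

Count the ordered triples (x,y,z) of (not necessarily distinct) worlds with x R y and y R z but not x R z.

Enumerating: (0,3,5), (0,6,5), (1,3,5), (1,6,0), (1,6,5), (2,5,4), (2,5,6), (3,4,1), (3,5,6), (4,1,3), (4,1,6), (5,4,1), (5,6,0), (5,6,1), (6,0,3), (6,1,3).

16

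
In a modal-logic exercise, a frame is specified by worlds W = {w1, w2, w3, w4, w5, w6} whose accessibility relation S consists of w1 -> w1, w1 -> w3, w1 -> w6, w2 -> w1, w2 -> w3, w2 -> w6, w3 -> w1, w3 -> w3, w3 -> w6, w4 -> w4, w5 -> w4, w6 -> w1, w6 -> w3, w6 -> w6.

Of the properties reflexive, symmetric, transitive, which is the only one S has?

Reflexive: no — w2 is not related to itself.
Symmetric: no — w2 S w1 but not w1 S w2.
Transitive: yes — every two-step S-path is closed by a direct edge.
Only transitive holds.

transitive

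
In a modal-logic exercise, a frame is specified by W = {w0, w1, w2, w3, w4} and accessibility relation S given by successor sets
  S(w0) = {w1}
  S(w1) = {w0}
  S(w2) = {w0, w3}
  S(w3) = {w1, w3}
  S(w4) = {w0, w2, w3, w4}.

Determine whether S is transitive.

Transitive: no — w2 S w0 and w0 S w1, but not w2 S w1.

No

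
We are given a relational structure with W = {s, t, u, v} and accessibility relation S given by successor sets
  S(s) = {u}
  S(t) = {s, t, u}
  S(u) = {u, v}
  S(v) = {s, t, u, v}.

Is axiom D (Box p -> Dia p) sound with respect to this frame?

The schema D characterises exactly the serial frames.
Serial: yes — every world has a successor (e.g. s S u).

Yes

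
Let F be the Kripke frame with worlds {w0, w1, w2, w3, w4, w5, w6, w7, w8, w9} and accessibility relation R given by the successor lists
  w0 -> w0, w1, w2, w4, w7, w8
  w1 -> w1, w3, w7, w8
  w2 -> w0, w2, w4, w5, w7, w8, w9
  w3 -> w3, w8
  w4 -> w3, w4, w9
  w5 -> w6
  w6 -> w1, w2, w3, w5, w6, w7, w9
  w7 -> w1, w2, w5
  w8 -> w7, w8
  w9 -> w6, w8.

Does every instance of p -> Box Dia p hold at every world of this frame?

No

The schema B characterises exactly the symmetric frames.
Symmetric: no — w0 R w1 but not w1 R w0.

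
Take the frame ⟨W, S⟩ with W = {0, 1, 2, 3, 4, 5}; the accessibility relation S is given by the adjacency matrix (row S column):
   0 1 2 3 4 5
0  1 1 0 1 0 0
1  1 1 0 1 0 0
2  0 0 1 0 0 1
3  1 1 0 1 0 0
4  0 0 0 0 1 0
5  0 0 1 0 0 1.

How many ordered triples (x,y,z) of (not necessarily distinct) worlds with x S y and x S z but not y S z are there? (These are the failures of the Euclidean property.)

0

S is Euclidean; there are no such tuples.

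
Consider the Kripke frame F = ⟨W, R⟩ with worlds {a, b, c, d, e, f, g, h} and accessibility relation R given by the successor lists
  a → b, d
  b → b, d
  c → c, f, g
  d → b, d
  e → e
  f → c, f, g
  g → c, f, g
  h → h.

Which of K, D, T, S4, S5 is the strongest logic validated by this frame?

D

Serial (axiom D): yes — every world has a successor (e.g. a R b).
Reflexive (axiom T): no — a is not related to itself.
Transitive (axiom 4): yes — every two-step R-path is closed by a direct edge.
Euclidean (axiom 5): yes — any two successors of a common world are R-related.
So F validates K, D; T would additionally require R to be reflexive. The strongest is D.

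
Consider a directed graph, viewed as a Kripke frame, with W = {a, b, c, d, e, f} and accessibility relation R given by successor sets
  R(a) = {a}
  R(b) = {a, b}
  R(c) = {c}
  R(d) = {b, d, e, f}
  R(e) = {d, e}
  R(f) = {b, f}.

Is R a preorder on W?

No

Reflexive: yes — every world is R-related to itself.
Transitive: no — d R b and b R a, but not d R a.
So R is not a preorder.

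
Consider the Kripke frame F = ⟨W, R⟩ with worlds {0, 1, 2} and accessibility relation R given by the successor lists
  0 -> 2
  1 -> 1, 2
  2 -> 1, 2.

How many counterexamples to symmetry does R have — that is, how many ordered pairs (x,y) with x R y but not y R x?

Enumerating: (0,2).

1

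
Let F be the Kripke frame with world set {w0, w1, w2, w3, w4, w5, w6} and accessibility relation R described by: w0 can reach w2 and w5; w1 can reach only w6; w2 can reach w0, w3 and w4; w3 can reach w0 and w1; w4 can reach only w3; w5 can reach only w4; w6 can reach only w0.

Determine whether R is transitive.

No

Transitive: no — w0 R w2 and w2 R w3, but not w0 R w3.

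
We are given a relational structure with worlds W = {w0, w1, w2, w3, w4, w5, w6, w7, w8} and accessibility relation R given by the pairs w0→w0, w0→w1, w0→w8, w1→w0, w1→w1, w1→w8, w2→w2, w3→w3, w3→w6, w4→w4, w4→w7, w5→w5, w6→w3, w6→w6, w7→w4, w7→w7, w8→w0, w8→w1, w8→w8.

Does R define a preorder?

Reflexive: yes — every world is R-related to itself.
Transitive: yes — every two-step R-path is closed by a direct edge.
So R is a preorder.

Yes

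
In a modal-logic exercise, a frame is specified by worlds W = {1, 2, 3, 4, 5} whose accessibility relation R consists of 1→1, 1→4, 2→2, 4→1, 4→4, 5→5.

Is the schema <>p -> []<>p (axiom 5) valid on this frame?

Yes

The schema 5 characterises exactly the Euclidean frames.
Euclidean: yes — any two successors of a common world are R-related.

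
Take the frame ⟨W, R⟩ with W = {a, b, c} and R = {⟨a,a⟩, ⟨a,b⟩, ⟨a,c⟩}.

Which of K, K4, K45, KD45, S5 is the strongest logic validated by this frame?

Transitive (axiom 4): yes — every two-step R-path is closed by a direct edge.
Euclidean (axiom 5): no — a R b and a R c, but not b R c.
Serial (axiom D): no — b has no R-successor.
Reflexive (axiom T): no — b is not related to itself.
So F validates K, K4; K45 would additionally require R to be Euclidean. The strongest is K4.

K4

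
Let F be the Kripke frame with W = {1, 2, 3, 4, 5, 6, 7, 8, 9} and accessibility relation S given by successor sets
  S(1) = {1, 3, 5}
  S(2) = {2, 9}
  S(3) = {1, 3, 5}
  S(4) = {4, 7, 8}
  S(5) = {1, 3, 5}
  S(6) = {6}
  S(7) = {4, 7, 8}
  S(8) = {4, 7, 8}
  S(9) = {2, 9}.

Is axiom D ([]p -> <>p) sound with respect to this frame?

Yes

The schema D characterises exactly the serial frames.
Serial: yes — every world has a successor (e.g. 1 S 1).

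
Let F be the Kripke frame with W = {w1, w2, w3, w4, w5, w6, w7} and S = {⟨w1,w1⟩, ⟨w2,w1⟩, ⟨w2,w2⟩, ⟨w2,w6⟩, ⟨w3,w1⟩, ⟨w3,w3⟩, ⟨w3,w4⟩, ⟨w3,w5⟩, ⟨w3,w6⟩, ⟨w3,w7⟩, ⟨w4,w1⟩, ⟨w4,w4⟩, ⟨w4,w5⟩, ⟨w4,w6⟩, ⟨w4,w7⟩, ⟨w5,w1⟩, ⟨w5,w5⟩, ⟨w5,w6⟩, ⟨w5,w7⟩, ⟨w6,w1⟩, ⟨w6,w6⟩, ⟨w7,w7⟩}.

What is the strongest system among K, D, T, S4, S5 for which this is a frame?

S4

Serial (axiom D): yes — every world has a successor (e.g. w1 S w1).
Reflexive (axiom T): yes — every world is S-related to itself.
Transitive (axiom 4): yes — every two-step S-path is closed by a direct edge.
Euclidean (axiom 5): no — w2 S w1 and w2 S w6, but not w1 S w6.
So F validates K, D, T, S4; S5 would additionally require S to be Euclidean. The strongest is S4.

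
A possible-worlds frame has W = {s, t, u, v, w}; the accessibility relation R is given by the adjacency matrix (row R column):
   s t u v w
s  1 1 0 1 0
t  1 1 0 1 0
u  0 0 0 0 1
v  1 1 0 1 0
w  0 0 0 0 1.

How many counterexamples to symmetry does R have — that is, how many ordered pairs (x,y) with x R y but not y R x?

1

Enumerating: (u,w).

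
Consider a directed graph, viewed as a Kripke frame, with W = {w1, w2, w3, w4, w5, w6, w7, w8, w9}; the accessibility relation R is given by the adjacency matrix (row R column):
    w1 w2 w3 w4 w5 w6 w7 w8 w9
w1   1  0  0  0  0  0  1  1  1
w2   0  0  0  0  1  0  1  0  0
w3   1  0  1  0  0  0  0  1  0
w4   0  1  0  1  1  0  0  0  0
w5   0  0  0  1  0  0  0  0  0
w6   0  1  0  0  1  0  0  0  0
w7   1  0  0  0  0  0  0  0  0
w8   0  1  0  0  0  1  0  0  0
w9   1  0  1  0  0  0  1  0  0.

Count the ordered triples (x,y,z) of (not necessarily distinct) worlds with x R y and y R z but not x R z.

Enumerating: (w1,w8,w2), (w1,w8,w6), (w1,w9,w3), (w2,w5,w4), (w2,w7,w1), (w3,w1,w7), (w3,w1,w9), (w3,w8,w2), (w3,w8,w6), (w4,w2,w7), (w5,w4,w2), (w5,w4,w5), … and 11 more.
Total: 23.

23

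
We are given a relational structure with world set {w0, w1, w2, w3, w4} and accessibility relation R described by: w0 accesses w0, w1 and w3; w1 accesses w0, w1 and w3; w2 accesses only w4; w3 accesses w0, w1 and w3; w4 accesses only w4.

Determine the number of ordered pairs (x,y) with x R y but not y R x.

Enumerating: (w2,w4).

1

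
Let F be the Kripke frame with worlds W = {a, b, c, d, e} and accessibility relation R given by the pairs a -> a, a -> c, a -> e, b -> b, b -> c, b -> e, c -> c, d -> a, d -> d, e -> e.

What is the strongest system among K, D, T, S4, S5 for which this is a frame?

Serial (axiom D): yes — every world has a successor (e.g. a R a).
Reflexive (axiom T): yes — every world is R-related to itself.
Transitive (axiom 4): no — d R a and a R c, but not d R c.
Euclidean (axiom 5): no — a R c and a R e, but not c R e.
So F validates K, D, T; S4 would additionally require R to be transitive. The strongest is T.

T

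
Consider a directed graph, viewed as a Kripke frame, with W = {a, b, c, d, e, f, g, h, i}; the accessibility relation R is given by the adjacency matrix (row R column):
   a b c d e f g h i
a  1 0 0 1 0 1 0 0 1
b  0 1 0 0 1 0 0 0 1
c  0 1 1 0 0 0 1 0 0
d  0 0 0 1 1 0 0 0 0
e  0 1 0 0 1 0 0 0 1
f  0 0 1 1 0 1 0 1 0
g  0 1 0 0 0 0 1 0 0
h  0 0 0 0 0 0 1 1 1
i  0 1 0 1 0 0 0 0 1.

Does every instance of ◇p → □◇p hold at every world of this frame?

No

The schema 5 characterises exactly the Euclidean frames.
Euclidean: no — a R d and a R f, but not d R f.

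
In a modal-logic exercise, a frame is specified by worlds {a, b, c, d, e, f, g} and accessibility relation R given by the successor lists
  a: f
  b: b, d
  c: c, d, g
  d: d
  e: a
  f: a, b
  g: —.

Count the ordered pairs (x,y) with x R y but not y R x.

Enumerating: (b,d), (c,d), (c,g), (e,a), (f,b).

5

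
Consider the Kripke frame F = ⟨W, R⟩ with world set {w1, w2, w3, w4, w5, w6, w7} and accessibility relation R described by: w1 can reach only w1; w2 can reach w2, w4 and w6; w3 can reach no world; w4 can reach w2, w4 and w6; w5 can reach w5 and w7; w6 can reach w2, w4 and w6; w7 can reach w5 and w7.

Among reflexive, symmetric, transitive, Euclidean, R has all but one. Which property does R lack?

reflexive

Reflexive: no — w3 is not related to itself.
Symmetric: yes — every pair in R has its reverse in R.
Transitive: yes — every two-step R-path is closed by a direct edge.
Euclidean: yes — any two successors of a common world are R-related.
Only reflexive fails.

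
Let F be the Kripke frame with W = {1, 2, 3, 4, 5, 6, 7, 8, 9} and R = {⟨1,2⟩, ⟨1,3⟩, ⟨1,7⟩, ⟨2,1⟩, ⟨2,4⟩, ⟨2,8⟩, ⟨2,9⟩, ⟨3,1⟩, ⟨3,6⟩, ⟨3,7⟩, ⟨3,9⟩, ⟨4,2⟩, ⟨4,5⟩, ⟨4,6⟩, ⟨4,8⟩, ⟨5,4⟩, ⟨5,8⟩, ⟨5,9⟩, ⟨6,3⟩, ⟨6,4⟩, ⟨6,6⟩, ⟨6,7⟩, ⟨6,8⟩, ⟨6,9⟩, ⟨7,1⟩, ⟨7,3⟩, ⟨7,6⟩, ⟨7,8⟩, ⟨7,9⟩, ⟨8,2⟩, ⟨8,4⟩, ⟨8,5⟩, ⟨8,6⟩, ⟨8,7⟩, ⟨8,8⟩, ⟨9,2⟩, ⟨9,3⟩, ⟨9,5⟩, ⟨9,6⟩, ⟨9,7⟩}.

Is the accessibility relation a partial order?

Reflexive: no — 1 is not related to itself.
Transitive: no — 1 R 2 and 2 R 4, but not 1 R 4.
Antisymmetric: no — 1 R 2 and 2 R 1 with 1 ≠ 2.
So R is not a partial order.

No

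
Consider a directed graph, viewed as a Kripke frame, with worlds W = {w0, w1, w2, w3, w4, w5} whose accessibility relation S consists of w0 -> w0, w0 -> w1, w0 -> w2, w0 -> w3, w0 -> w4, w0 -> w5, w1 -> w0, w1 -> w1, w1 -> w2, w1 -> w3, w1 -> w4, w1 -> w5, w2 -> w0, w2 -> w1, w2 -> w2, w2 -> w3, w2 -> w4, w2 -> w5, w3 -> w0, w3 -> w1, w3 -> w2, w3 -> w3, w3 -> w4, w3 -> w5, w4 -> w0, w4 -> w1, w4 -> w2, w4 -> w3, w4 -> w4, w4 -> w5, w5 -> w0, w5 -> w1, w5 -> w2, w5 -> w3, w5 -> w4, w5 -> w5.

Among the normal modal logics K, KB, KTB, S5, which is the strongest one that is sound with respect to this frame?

Symmetric (axiom B): yes — every pair in S has its reverse in S.
Reflexive (axiom T): yes — every world is S-related to itself.
Euclidean (axiom 5): yes — any two successors of a common world are S-related.
So F validates K, KB, KTB, S5. The strongest is S5.

S5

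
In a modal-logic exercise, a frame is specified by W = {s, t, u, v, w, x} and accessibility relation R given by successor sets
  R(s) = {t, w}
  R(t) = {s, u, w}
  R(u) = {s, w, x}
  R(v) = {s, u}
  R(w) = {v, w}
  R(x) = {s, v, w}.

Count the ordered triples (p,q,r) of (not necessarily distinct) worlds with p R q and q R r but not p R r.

Enumerating: (s,t,s), (s,t,u), (s,w,v), (t,s,t), (t,u,x), (t,w,v), (u,s,t), (u,w,v), (u,x,v), (v,s,t), (v,s,w), (v,u,w), (v,u,x), (w,v,s), (w,v,u), (x,s,t), (x,v,u).

17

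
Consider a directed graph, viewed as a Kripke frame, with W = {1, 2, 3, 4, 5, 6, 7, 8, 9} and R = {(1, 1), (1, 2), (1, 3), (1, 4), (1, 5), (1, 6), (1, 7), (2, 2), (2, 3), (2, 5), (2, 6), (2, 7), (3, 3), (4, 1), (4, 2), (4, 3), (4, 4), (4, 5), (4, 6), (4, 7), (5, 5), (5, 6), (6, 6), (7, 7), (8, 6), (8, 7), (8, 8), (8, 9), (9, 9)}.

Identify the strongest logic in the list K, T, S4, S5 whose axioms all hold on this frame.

S4

Reflexive (axiom T): yes — every world is R-related to itself.
Transitive (axiom 4): yes — every two-step R-path is closed by a direct edge.
Euclidean (axiom 5): no — 1 R 2 and 1 R 4, but not 2 R 4.
So F validates K, T, S4; S5 would additionally require R to be Euclidean. The strongest is S4.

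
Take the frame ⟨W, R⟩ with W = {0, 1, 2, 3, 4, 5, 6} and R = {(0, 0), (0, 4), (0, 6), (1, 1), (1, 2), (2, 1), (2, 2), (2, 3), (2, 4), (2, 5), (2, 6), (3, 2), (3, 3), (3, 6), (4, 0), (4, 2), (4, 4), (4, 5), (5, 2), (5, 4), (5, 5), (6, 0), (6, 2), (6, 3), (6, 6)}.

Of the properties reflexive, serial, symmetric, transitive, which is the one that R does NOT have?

transitive

Reflexive: yes — every world is R-related to itself.
Serial: yes — every world has a successor (e.g. 0 R 0).
Symmetric: yes — every pair in R has its reverse in R.
Transitive: no — 0 R 4 and 4 R 2, but not 0 R 2.
Only transitive fails.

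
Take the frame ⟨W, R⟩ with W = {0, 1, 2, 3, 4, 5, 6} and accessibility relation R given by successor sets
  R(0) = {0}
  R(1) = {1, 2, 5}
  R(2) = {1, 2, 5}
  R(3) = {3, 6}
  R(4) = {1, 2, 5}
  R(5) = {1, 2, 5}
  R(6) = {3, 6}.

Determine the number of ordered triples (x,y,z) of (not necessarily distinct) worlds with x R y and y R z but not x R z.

0

R is transitive; there are no such tuples.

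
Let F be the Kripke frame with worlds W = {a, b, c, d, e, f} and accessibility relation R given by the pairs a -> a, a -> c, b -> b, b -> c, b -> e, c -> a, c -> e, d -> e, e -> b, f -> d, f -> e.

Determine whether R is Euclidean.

No

Euclidean: no — b R e and b R c, but not e R c.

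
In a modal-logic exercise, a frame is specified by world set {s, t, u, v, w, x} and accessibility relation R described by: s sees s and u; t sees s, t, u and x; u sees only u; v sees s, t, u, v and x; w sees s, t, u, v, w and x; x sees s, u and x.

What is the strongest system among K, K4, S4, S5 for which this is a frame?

Transitive (axiom 4): yes — every two-step R-path is closed by a direct edge.
Reflexive (axiom T): yes — every world is R-related to itself.
Euclidean (axiom 5): no — t R s and t R x, but not s R x.
So F validates K, K4, S4; S5 would additionally require R to be Euclidean. The strongest is S4.

S4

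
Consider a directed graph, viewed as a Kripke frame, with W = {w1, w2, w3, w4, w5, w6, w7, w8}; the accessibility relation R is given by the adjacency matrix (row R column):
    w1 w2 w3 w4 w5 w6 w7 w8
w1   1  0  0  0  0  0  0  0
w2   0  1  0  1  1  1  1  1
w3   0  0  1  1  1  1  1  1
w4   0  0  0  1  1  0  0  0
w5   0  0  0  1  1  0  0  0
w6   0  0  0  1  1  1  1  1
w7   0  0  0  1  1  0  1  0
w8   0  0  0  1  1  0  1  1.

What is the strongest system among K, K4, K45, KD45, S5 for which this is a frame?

Transitive (axiom 4): yes — every two-step R-path is closed by a direct edge.
Euclidean (axiom 5): no — w2 R w4 and w2 R w6, but not w4 R w6.
Serial (axiom D): yes — every world has a successor (e.g. w1 R w1).
Reflexive (axiom T): yes — every world is R-related to itself.
So F validates K, K4; K45 would additionally require R to be Euclidean. The strongest is K4.

K4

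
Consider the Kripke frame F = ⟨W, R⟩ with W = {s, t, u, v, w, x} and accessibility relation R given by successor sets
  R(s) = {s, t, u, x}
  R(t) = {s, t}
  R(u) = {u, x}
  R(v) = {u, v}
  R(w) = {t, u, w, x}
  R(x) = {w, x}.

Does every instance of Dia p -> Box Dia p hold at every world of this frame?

The schema 5 characterises exactly the Euclidean frames.
Euclidean: no — s R t and s R u, but not t R u.

No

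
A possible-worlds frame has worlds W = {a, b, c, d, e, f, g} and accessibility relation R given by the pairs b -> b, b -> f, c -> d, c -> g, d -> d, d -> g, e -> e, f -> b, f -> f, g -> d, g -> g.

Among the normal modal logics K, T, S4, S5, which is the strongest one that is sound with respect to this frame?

K

Reflexive (axiom T): no — a is not related to itself.
Transitive (axiom 4): yes — every two-step R-path is closed by a direct edge.
Euclidean (axiom 5): yes — any two successors of a common world are R-related.
So F validates K; T would additionally require R to be reflexive. The strongest is K.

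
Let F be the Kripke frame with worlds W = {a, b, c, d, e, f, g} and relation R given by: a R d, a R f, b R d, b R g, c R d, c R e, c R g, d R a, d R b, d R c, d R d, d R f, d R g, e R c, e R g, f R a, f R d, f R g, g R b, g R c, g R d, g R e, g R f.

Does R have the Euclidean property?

No

Euclidean: no — c R d and c R e, but not d R e.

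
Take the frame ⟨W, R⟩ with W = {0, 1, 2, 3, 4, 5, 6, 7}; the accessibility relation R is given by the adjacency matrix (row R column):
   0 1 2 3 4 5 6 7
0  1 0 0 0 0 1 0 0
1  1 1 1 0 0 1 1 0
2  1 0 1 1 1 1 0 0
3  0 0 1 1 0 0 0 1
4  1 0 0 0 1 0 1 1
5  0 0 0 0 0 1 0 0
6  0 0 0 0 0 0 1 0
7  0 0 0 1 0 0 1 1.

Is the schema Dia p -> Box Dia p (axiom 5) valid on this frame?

No

Axiom 5 corresponds to the accessibility relation being Euclidean.
Euclidean: no — 1 R 0 and 1 R 2, but not 0 R 2.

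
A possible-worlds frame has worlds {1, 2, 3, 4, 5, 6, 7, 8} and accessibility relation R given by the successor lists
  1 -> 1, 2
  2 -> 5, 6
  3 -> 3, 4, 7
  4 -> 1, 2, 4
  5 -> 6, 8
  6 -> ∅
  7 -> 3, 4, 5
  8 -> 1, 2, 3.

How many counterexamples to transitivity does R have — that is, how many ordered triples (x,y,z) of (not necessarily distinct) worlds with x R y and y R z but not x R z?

Enumerating: (1,2,5), (1,2,6), (2,5,8), (3,4,1), (3,4,2), (3,7,5), (4,2,5), (4,2,6), (5,8,1), (5,8,2), (5,8,3), (7,3,7), … and 8 more.
Total: 20.

20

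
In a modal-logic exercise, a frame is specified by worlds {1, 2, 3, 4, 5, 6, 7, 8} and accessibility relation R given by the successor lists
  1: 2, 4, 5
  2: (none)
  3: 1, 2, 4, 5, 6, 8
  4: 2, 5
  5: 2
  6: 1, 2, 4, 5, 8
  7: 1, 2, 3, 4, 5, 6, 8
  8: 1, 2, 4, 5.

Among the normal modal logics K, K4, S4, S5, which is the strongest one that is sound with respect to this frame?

Transitive (axiom 4): yes — every two-step R-path is closed by a direct edge.
Reflexive (axiom T): no — 1 is not related to itself.
Euclidean (axiom 5): no — 1 R 2 and 1 R 4, but not 2 R 4.
So F validates K, K4; S4 would additionally require R to be reflexive. The strongest is K4.

K4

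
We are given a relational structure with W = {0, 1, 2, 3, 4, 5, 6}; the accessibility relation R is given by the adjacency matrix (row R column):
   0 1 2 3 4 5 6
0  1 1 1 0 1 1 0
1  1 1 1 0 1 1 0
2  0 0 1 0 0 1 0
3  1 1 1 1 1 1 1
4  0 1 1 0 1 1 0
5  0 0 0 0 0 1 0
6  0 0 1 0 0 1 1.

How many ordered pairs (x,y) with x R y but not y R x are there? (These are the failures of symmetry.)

16

Enumerating: (0,2), (0,4), (0,5), (1,2), (1,5), (2,5), (3,0), (3,1), (3,2), (3,4), (3,5), (3,6), (4,2), (4,5), (6,2), (6,5).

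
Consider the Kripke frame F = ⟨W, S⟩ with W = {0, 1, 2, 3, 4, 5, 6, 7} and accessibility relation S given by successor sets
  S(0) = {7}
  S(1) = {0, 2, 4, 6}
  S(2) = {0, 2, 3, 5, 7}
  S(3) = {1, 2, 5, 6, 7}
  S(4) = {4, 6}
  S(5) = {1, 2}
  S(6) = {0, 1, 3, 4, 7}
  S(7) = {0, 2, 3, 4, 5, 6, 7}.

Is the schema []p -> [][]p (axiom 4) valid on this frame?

No

The schema 4 characterises exactly the transitive frames.
Transitive: no — 0 S 7 and 7 S 2, but not 0 S 2.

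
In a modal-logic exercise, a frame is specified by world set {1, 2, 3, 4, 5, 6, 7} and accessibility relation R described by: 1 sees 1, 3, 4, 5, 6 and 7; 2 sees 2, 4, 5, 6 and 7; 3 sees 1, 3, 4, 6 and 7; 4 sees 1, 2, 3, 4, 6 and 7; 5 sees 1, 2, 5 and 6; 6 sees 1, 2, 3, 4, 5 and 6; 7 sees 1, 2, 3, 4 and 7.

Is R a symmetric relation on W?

Symmetric: yes — every pair in R has its reverse in R.

Yes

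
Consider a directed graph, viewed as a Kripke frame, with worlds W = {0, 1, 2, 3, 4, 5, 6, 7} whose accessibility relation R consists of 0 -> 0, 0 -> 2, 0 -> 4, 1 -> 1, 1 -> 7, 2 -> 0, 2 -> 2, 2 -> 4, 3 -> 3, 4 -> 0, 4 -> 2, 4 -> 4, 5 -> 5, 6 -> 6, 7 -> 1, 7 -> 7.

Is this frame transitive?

Transitive: yes — every two-step R-path is closed by a direct edge.

Yes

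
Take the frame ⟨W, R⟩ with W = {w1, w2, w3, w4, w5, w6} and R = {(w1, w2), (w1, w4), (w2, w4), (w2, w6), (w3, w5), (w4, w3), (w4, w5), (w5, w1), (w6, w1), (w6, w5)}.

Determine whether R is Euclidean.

Euclidean: no — w1 R w4 and w1 R w2, but not w4 R w2.

No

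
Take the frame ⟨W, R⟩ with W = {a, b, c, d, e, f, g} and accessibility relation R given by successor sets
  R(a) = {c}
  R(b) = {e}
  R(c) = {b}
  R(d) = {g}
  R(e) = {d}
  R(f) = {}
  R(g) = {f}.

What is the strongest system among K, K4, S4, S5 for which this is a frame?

K

Transitive (axiom 4): no — a R c and c R b, but not a R b.
Reflexive (axiom T): no — a is not related to itself.
Euclidean (axiom 5): no — a R c and a R c, but not c R c.
So F validates K; K4 would additionally require R to be transitive. The strongest is K.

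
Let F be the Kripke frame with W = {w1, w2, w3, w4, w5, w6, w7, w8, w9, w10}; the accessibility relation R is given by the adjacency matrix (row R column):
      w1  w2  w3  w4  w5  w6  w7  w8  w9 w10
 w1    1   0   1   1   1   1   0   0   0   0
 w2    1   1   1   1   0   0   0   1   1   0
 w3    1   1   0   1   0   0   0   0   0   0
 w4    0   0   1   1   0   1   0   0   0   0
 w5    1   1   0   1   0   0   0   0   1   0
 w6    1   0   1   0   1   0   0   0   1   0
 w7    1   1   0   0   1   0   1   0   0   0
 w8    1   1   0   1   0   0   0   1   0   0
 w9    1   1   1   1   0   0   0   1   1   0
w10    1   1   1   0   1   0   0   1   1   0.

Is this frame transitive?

No

Transitive: no — w1 R w3 and w3 R w2, but not w1 R w2.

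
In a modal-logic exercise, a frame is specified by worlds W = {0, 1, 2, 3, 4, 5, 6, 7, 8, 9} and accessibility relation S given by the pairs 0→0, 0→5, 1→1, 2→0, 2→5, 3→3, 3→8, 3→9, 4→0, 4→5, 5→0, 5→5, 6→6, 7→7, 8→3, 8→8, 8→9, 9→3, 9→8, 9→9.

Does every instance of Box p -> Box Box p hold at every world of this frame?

Axiom 4 corresponds to the accessibility relation being transitive.
Transitive: yes — every two-step S-path is closed by a direct edge.

Yes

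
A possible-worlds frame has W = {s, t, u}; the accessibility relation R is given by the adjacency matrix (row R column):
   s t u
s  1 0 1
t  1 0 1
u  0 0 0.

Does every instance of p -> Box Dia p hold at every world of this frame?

By correspondence theory, B is valid on a frame iff R is symmetric.
Symmetric: no — s R u but not u R s.

No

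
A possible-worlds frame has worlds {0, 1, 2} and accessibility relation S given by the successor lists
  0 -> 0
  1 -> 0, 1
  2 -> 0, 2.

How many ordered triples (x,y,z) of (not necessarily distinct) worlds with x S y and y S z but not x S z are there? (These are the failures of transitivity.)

0

S is transitive; there are no such tuples.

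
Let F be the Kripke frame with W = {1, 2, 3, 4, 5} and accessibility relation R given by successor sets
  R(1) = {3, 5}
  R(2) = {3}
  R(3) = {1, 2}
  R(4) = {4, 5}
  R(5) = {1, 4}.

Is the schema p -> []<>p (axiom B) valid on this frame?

Axiom B corresponds to the accessibility relation being symmetric.
Symmetric: yes — every pair in R has its reverse in R.

Yes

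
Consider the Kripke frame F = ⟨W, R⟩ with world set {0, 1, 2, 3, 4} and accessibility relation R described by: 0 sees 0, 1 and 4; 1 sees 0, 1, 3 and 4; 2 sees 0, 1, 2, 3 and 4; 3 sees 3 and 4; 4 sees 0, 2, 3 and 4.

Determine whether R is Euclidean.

Euclidean: no — 0 R 4 and 0 R 1, but not 4 R 1.

No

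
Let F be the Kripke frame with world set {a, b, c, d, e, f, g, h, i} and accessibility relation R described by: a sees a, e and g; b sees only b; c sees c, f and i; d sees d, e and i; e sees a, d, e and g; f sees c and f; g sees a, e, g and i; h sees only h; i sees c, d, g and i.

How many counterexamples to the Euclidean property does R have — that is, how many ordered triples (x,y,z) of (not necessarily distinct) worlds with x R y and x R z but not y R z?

18

Enumerating: (c,f,i), (c,i,f), (d,e,i), (d,i,e), (e,a,d), (e,d,a), (e,d,g), (e,g,d), (g,a,i), (g,e,i), (g,i,a), (g,i,e), (i,c,d), (i,c,g), (i,d,c), (i,d,g), (i,g,c), (i,g,d).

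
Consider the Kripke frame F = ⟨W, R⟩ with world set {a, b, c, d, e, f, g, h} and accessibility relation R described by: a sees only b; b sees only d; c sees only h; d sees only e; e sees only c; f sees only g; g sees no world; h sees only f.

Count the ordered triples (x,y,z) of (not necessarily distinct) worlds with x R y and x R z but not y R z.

7

Enumerating: (a,b,b), (b,d,d), (c,h,h), (d,e,e), (e,c,c), (f,g,g), (h,f,f).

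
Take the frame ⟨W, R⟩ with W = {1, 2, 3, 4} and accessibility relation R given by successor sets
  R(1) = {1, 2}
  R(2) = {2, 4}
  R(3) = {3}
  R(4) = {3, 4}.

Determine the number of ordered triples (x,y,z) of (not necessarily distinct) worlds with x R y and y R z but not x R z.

Enumerating: (1,2,4), (2,4,3).

2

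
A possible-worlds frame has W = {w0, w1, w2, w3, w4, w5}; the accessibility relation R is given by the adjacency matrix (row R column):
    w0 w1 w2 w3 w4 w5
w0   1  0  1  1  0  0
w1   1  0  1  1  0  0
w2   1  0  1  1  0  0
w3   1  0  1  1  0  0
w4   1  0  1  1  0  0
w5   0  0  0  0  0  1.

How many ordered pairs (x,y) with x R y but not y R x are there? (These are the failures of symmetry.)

6

Enumerating: (w1,w0), (w1,w2), (w1,w3), (w4,w0), (w4,w2), (w4,w3).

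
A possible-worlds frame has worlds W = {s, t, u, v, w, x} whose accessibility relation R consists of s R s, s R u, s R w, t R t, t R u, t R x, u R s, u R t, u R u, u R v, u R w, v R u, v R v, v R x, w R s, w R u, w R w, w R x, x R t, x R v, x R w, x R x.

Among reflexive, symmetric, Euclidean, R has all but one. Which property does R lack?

Reflexive: yes — every world is R-related to itself.
Symmetric: yes — every pair in R has its reverse in R.
Euclidean: no — t R u and t R x, but not u R x.
Only Euclidean fails.

Euclidean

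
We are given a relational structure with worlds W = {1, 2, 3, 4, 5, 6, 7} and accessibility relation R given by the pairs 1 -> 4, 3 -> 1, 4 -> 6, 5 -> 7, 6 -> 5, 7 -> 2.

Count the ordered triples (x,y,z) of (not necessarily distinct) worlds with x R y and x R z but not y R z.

Enumerating: (1,4,4), (3,1,1), (4,6,6), (5,7,7), (6,5,5), (7,2,2).

6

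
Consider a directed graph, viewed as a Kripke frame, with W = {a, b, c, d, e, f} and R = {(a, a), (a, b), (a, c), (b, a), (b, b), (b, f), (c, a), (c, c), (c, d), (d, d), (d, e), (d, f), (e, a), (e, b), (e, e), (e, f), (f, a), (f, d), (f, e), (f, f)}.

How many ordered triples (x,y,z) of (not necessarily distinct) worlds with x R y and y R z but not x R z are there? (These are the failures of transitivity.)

16

Enumerating: (a,b,f), (a,c,d), (b,a,c), (b,f,d), (b,f,e), (c,a,b), (c,d,e), (c,d,f), (d,e,a), (d,e,b), (d,f,a), (e,a,c), (e,f,d), (f,a,b), (f,a,c), (f,e,b).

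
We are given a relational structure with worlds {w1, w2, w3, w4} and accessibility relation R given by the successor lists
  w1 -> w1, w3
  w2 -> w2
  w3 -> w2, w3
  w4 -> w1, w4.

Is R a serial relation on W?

Serial: yes — every world has a successor (e.g. w1 R w1).

Yes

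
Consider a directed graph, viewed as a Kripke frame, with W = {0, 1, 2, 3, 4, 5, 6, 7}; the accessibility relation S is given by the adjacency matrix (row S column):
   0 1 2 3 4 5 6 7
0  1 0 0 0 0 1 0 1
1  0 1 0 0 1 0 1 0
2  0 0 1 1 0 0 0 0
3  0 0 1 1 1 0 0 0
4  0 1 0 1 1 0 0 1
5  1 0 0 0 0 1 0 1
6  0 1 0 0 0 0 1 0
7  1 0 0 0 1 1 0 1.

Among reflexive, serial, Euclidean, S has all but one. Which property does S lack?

Euclidean

Reflexive: yes — every world is S-related to itself.
Serial: yes — every world has a successor (e.g. 0 S 0).
Euclidean: no — 1 S 4 and 1 S 6, but not 4 S 6.
Only Euclidean fails.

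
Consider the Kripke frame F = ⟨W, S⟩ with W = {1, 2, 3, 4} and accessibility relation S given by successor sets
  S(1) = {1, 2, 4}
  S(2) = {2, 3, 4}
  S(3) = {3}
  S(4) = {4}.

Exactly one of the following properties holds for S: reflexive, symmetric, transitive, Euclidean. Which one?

reflexive

Reflexive: yes — every world is S-related to itself.
Symmetric: no — 1 S 2 but not 2 S 1.
Transitive: no — 1 S 2 and 2 S 3, but not 1 S 3.
Euclidean: no — 1 S 4 and 1 S 2, but not 4 S 2.
Only reflexive holds.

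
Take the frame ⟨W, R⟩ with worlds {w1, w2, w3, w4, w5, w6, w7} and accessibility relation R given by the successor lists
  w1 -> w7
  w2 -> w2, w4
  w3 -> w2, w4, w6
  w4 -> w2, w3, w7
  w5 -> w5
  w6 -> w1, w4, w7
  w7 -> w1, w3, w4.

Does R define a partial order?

Reflexive: no — w1 is not related to itself.
Transitive: no — w1 R w7 and w7 R w3, but not w1 R w3.
Antisymmetric: no — w1 R w7 and w7 R w1 with w1 ≠ w7.
So R is not a partial order.

No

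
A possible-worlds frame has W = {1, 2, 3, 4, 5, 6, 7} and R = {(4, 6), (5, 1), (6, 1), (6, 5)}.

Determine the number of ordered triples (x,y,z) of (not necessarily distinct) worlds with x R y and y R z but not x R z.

2

Enumerating: (4,6,1), (4,6,5).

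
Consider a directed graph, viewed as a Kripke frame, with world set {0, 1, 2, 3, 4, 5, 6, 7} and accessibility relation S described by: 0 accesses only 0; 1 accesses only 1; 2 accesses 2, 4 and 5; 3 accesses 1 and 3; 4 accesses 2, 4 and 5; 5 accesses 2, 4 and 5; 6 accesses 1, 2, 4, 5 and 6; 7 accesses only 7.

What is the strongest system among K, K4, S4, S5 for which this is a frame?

S4

Transitive (axiom 4): yes — every two-step S-path is closed by a direct edge.
Reflexive (axiom T): yes — every world is S-related to itself.
Euclidean (axiom 5): no — 6 S 1 and 6 S 2, but not 1 S 2.
So F validates K, K4, S4; S5 would additionally require S to be Euclidean. The strongest is S4.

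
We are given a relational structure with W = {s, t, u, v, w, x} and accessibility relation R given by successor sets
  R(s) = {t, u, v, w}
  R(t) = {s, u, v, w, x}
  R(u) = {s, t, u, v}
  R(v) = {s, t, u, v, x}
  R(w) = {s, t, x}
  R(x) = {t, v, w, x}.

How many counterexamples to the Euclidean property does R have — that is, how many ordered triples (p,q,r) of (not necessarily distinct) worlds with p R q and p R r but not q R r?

32

Enumerating: (s,t,t), (s,u,w), (s,v,w), (s,w,u), (s,w,v), (s,w,w), (t,s,s), (t,s,x), (t,u,w), (t,u,x), (t,v,w), (t,w,u), … and 20 more.
Total: 32.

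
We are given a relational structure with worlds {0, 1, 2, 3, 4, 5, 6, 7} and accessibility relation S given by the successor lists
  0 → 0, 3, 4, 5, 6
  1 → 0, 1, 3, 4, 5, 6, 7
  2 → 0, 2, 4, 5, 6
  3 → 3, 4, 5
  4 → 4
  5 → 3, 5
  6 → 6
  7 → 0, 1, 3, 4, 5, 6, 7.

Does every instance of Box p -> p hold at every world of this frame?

Yes

Axiom T corresponds to the accessibility relation being reflexive.
Reflexive: yes — every world is S-related to itself.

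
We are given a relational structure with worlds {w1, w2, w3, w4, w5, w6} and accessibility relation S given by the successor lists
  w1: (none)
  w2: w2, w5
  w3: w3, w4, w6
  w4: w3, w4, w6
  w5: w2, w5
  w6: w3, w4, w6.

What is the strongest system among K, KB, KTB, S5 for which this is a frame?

KB

Symmetric (axiom B): yes — every pair in S has its reverse in S.
Reflexive (axiom T): no — w1 is not related to itself.
Euclidean (axiom 5): yes — any two successors of a common world are S-related.
So F validates K, KB; KTB would additionally require S to be reflexive. The strongest is KB.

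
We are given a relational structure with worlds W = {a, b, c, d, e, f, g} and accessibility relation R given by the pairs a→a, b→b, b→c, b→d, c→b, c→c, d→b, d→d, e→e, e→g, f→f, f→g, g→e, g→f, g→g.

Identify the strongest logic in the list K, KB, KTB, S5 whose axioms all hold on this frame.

Symmetric (axiom B): yes — every pair in R has its reverse in R.
Reflexive (axiom T): yes — every world is R-related to itself.
Euclidean (axiom 5): no — b R c and b R d, but not c R d.
So F validates K, KB, KTB; S5 would additionally require R to be Euclidean. The strongest is KTB.

KTB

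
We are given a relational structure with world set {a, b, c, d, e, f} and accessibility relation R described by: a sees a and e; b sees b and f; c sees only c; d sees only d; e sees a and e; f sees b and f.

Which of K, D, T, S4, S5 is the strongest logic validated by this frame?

S5

Serial (axiom D): yes — every world has a successor (e.g. a R a).
Reflexive (axiom T): yes — every world is R-related to itself.
Transitive (axiom 4): yes — every two-step R-path is closed by a direct edge.
Euclidean (axiom 5): yes — any two successors of a common world are R-related.
So F validates K, D, T, S4, S5. The strongest is S5.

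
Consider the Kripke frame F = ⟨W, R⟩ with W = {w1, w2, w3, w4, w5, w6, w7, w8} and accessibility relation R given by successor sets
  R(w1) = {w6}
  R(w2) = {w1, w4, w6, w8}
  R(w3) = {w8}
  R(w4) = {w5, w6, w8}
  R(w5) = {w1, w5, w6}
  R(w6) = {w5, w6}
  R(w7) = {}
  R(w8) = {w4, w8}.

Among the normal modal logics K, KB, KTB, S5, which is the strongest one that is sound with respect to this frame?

K

Symmetric (axiom B): no — w1 R w6 but not w6 R w1.
Reflexive (axiom T): no — w1 is not related to itself.
Euclidean (axiom 5): no — w2 R w1 and w2 R w4, but not w1 R w4.
So F validates K; KB would additionally require R to be symmetric. The strongest is K.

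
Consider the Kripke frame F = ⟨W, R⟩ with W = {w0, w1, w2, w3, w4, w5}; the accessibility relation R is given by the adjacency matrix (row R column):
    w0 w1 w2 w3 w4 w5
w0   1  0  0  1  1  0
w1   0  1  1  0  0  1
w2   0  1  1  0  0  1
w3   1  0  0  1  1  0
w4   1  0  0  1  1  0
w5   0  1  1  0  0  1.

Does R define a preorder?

Reflexive: yes — every world is R-related to itself.
Transitive: yes — every two-step R-path is closed by a direct edge.
So R is a preorder.

Yes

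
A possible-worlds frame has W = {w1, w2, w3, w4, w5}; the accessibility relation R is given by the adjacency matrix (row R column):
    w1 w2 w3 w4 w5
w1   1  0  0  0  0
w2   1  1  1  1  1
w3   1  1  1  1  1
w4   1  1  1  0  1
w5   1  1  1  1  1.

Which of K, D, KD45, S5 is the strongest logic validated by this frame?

D

Serial (axiom D): yes — every world has a successor (e.g. w1 R w1).
Euclidean (axiom 5): no — w2 R w1 and w2 R w3, but not w1 R w3.
Transitive (axiom 4): no — w4 R w2 and w2 R w4, but not w4 R w4.
Reflexive (axiom T): no — w4 is not related to itself.
So F validates K, D; KD45 would additionally require R to be Euclidean and transitive. The strongest is D.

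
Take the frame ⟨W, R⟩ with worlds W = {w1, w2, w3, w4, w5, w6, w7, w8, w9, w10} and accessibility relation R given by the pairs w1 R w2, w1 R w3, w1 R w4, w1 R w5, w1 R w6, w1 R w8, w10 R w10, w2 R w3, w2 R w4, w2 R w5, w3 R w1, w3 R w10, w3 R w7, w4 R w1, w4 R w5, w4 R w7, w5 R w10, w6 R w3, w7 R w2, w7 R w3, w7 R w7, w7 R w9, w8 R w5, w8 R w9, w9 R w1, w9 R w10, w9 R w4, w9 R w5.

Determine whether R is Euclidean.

Euclidean: no — w1 R w2 and w1 R w6, but not w2 R w6.

No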